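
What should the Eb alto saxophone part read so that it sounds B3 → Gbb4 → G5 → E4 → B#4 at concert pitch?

G#4 Ebb5 E6 C#5 G##5

The Eb alto saxophone sounds a major sixth below written, so the written part must be a major sixth above concert — transpose each note up.
B3 to G#4
Gbb4 to Ebb5
G5 to E6
E4 to C#5
B#4 to G##5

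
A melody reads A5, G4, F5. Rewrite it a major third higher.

A5 becomes C#6
G4 becomes B4
F5 becomes A5

C#6 B4 A5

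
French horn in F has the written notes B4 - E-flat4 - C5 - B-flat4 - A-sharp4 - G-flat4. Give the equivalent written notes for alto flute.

A4 Db4 Bb4 Ab4 G#4 Fb4

First find concert pitch: the French horn in F sounds a perfect fifth below written, so B4 E-flat4 C5 B-flat4 A-sharp4 G-flat4 sounds E4 Ab3 F4 Eb4 D#4 Cb4.
Then write for alto flute: it sounds a perfect fourth below written, so the part must be a perfect fourth above concert.
E4 → A4
Ab3 → Db4
F4 → Bb4
Eb4 → Ab4
D#4 → G#4
Cb4 → Fb4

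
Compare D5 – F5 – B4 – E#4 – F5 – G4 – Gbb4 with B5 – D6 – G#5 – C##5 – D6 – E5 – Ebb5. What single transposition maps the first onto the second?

up a major sixth

From D5 to B5 is 6 letter names — a sixth of some quality.
D5 to B5 is 9 semitones, which makes it a major sixth; the second version is higher, so the direction is up.
Checking another pair — Gbb4 → Ebb5 — gives the same interval.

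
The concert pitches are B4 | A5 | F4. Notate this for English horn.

F#5 E6 C5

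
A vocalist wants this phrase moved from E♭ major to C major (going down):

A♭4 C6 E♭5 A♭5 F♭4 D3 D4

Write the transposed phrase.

F4 A5 C5 F5 Db4 B2 B3

E♭ major to C major down is a minor third, so every note moves down by that interval.
Ab4 -> F4
C6 -> A5
Eb5 -> C5
Ab5 -> F5
Fb4 -> Db4
D3 -> B2
D4 -> B3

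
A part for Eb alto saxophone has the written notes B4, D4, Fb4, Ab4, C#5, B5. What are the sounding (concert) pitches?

The Eb alto saxophone sounds a major sixth below written, so transpose each written note down a major sixth.
B4 -> D4
D4 -> F3
Fb4 -> Abb3
Ab4 -> Cb4
C#5 -> E4
B5 -> D5

D4 F3 Abb3 Cb4 E4 D5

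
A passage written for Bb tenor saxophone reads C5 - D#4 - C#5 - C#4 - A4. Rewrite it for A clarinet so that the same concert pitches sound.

Db4 E3 D4 D3 Bb3

First find concert pitch: the Bb tenor saxophone sounds a major ninth below written, so C5 D#4 C#5 C#4 A4 sounds Bb3 C#3 B3 B2 G3.
Then write for A clarinet: it sounds a minor third below written, so the part must be a minor third above concert.
Bb3 → Db4
C#3 → E3
B3 → D4
B2 → D3
G3 → Bb3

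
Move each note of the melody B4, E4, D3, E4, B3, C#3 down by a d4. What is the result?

B4 -> F##4
E4 -> B#3
D3 -> A#2
E4 -> B#3
B3 -> F##3
C#3 -> G##2

F##4 B#3 A#2 B#3 F##3 G##2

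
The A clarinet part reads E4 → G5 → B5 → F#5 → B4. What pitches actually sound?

The A clarinet sounds a minor third below written, so transpose each written note down a minor third.
E4 to C#4
G5 to E5
B5 to G#5
F#5 to D#5
B4 to G#4

C#4 E5 G#5 D#5 G#4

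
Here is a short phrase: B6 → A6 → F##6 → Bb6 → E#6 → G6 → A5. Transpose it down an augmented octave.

B6 down an augmented octave is Bb5.
A6: an octave down reaches A, and 13 semitones makes it Ab5.
An augmented octave down from F##6 gives F#5.
Bb6: an octave down reaches B, and 13 semitones makes it Bbb5.
An augmented octave down from E#6 gives E5.
G6 down an augmented octave is Gb5.
A5: an octave down reaches A, and 13 semitones makes it Ab4.

Bb5 Ab5 F#5 Bbb5 E5 Gb5 Ab4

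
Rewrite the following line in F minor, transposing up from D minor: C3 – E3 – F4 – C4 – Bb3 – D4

From D up to F is a minor third; apply that to each pitch.
C3 → Eb3
E3 → G3
F4 → Ab4
C4 → Eb4
Bb3 → Db4
D4 → F4

Eb3 G3 Ab4 Eb4 Db4 F4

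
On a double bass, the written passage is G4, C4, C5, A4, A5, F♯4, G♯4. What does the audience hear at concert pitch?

The double bass sounds a perfect octave below written, so transpose each written note down a perfect octave.
G4 to G3
C4 to C3
C5 to C4
A4 to A3
A5 to A4
F#4 to F#3
G#4 to G#3

G3 C3 C4 A3 A4 F#3 G#3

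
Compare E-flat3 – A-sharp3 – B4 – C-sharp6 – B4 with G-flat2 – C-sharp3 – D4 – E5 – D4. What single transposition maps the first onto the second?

down a major sixth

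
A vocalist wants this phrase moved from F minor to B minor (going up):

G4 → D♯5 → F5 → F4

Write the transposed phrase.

C#5 G##5 B5 B4

F minor to B minor up is an augmented fourth, so every note moves up by that interval.
G4 gives C#5
D#5 gives G##5
F5 gives B5
F4 gives B4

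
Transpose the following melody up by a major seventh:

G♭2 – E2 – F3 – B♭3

Gb2 gives F3
E2 gives D#3
F3 gives E4
Bb3 gives A4

F3 D#3 E4 A4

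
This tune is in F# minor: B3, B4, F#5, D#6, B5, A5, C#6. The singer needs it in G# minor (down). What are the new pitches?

C#3 C#4 G#4 E#5 C#5 B4 D#5

From F# down to G# is a minor seventh; apply that to each pitch.
B3 to C#3
B4 to C#4
F#5 to G#4
D#6 to E#5
B5 to C#5
A5 to B4
C#6 to D#5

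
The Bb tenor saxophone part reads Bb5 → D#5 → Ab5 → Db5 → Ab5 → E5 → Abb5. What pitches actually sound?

Written C4 on the Bb tenor saxophone sounds as Bb2, a major ninth lower; apply that shift to every note.
Bb5 -> Ab4
D#5 -> C#4
Ab5 -> Gb4
Db5 -> Cb4
Ab5 -> Gb4
E5 -> D4
Abb5 -> Gbb4

Ab4 C#4 Gb4 Cb4 Gb4 D4 Gbb4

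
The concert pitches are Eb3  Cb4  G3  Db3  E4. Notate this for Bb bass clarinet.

F4 Db5 A4 Eb4 F#5

The Bb bass clarinet sounds a major ninth below written, so the written part must be a major ninth above concert — transpose each note up.
Eb3 -> F4
Cb4 -> Db5
G3 -> A4
Db3 -> Eb4
E4 -> F#5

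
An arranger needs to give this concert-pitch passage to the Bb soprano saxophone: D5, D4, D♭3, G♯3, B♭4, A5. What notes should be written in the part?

E5 E4 Eb3 A#3 C5 B5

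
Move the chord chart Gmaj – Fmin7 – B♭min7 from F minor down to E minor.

F#maj Emin7 Amin7

F minor down to E minor is a minor second; each chord root moves by that interval while the quality stays the same.
Gmaj: root G down a minor second → F#, giving F#maj.
Fmin7: root F down a minor second → E, giving Emin7.
B♭min7: root B♭ down a minor second → A, giving Amin7.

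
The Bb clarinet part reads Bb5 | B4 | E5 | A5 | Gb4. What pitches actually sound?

Ab5 A4 D5 G5 Fb4

The Bb clarinet sounds a major second below written, so transpose each written note down a major second.
Bb5 gives Ab5
B4 gives A4
E5 gives D5
A5 gives G5
Gb4 gives Fb4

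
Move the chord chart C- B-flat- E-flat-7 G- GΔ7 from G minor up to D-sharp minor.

G#- F#- B-7 D#- D#Δ7

G minor up to D-sharp minor is an augmented fifth; each chord root moves by that interval while the quality stays the same.
C-: root C up an augmented fifth → G#, giving G#-.
B-flat-: root B-flat up an augmented fifth → F#, giving F#-.
E-flat-7: root E-flat up an augmented fifth → B, giving B-7.
G-: root G up an augmented fifth → D#, giving D#-.
GΔ7: root G up an augmented fifth → D#, giving D#Δ7.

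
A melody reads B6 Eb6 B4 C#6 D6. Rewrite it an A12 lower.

Eb5 Abb4 Eb3 F4 Gb4

B6 gives Eb5
Eb6 gives Abb4
B4 gives Eb3
C#6 gives F4
D6 gives Gb4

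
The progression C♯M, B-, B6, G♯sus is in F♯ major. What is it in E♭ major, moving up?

F♯ major up to E♭ major is a diminished seventh; each chord root moves by that interval while the quality stays the same.
C♯M: root C♯ up a diminished seventh → Bb, giving BbM.
B-: root B up a diminished seventh → Ab, giving Ab-.
B6: root B up a diminished seventh → Ab, giving Ab6.
G♯sus: root G♯ up a diminished seventh → F, giving Fsus.

BbM Ab- Ab6 Fsus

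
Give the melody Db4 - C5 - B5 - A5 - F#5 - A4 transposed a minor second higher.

Ebb4 Db5 C6 Bb5 G5 Bb4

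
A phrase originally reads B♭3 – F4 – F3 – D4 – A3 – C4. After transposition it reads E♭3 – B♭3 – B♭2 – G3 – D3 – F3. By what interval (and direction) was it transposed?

down a perfect fifth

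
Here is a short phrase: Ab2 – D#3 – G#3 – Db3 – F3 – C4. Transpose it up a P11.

Db4 G#4 C#5 Gb4 Bb4 F5

A perfect eleventh up from Ab2 gives Db4.
A perfect eleventh up from D#3 gives G#4.
G#3 up a perfect eleventh is C#5.
Db3: an eleventh up reaches G, and 17 semitones makes it Gb4.
F3: an eleventh up reaches B, and 17 semitones makes it Bb4.
A perfect eleventh up from C4 gives F5.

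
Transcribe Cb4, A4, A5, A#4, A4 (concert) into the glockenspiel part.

The glockenspiel sounds a perfect fifteenth above written, so the written part must be a perfect fifteenth below concert — transpose each note down.
Cb4 to Cb2
A4 to A2
A5 to A3
A#4 to A#2
A4 to A2

Cb2 A2 A3 A#2 A2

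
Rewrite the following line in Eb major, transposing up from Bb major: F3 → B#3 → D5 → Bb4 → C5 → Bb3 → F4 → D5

From Bb up to Eb is a perfect fourth; apply that to each pitch.
F3 -> Bb3
B#3 -> E#4
D5 -> G5
Bb4 -> Eb5
C5 -> F5
Bb3 -> Eb4
F4 -> Bb4
D5 -> G5

Bb3 E#4 G5 Eb5 F5 Eb4 Bb4 G5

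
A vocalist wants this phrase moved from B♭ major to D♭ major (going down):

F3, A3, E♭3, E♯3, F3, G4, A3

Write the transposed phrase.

Ab2 C3 Gb2 G#2 Ab2 Bb3 C3

From B♭ down to D♭ is a major sixth; apply that to each pitch.
F3 becomes Ab2
A3 becomes C3
Eb3 becomes Gb2
E#3 becomes G#2
F3 becomes Ab2
G4 becomes Bb3
A3 becomes C3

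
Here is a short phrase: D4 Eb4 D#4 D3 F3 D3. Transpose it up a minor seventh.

D4 -> C5
Eb4 -> Db5
D#4 -> C#5
D3 -> C4
F3 -> Eb4
D3 -> C4

C5 Db5 C#5 C4 Eb4 C4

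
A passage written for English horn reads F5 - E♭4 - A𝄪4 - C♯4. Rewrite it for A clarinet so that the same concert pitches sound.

Db5 Cb4 F##4 A3

First find concert pitch: the English horn sounds a perfect fifth below written, so F5 E♭4 A𝄪4 C♯4 sounds Bb4 Ab3 D##4 F#3.
Then write for A clarinet: it sounds a minor third below written, so the part must be a minor third above concert.
Bb4 → Db5
Ab3 → Cb4
D##4 → F##4
F#3 → A3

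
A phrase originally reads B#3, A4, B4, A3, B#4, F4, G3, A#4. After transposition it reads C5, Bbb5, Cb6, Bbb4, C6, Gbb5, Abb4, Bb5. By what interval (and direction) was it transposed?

up a diminished ninth

From B#3 to C5 is 9 letter names — a ninth of some quality.
B#3 to C5 is 12 semitones, which makes it a diminished ninth; the second version is higher, so the direction is up.
Checking another pair — A#4 → Bb5 — gives the same interval.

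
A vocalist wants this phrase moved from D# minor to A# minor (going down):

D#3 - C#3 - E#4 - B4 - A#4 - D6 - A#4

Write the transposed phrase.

A#2 G#2 B#3 F#4 E#4 A5 E#4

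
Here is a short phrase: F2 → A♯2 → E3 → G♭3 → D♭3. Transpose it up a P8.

F3 A#3 E4 Gb4 Db4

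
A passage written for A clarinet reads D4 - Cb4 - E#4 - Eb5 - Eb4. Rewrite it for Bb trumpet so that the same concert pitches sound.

First find concert pitch: the A clarinet sounds a minor third below written, so D4 Cb4 E#4 Eb5 Eb4 sounds B3 Ab3 C##4 C5 C4.
Then write for Bb trumpet: it sounds a major second below written, so the part must be a major second above concert.
B3 → C#4
Ab3 → Bb3
C##4 → D##4
C5 → D5
C4 → D4

C#4 Bb3 D##4 D5 D4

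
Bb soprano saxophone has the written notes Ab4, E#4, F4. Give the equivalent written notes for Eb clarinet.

Eb4 B#3 C4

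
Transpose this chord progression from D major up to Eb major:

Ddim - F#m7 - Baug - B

Ebdim Gm7 Caug C

D major up to Eb major is a minor second; each chord root moves by that interval while the quality stays the same.
Ddim: root D up a minor second → Eb, giving Ebdim.
F#m7: root F# up a minor second → G, giving Gm7.
Baug: root B up a minor second → C, giving Caug.
B: root B up a minor second → C, giving C.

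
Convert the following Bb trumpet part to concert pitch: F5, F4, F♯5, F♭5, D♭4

Written C4 on the Bb trumpet sounds as Bb3, a major second lower; apply that shift to every note.
F5 to Eb5
F4 to Eb4
F#5 to E5
Fb5 to Ebb5
Db4 to Cb4

Eb5 Eb4 E5 Ebb5 Cb4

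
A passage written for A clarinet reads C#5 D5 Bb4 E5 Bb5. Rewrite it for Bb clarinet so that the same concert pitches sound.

First find concert pitch: the A clarinet sounds a minor third below written, so C#5 D5 Bb4 E5 Bb5 sounds A#4 B4 G4 C#5 G5.
Then write for Bb clarinet: it sounds a major second below written, so the part must be a major second above concert.
A#4 → B#4
B4 → C#5
G4 → A4
C#5 → D#5
G5 → A5

B#4 C#5 A4 D#5 A5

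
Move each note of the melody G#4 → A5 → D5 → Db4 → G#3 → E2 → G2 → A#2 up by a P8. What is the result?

G#4 gives G#5
A5 gives A6
D5 gives D6
Db4 gives Db5
G#3 gives G#4
E2 gives E3
G2 gives G3
A#2 gives A#3

G#5 A6 D6 Db5 G#4 E3 G3 A#3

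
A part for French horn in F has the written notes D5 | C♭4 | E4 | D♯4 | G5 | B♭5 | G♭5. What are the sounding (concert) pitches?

The French horn in F sounds a perfect fifth below written, so transpose each written note down a perfect fifth.
D5 to G4
Cb4 to Fb3
E4 to A3
D#4 to G#3
G5 to C5
Bb5 to Eb5
Gb5 to Cb5

G4 Fb3 A3 G#3 C5 Eb5 Cb5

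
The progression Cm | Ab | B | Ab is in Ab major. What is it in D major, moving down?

F#m D E# D

Ab major down to D major is a diminished fifth; each chord root moves by that interval while the quality stays the same.
Cm: root C down a diminished fifth → F#, giving F#m.
Ab: root Ab down a diminished fifth → D, giving D.
B: root B down a diminished fifth → E#, giving E#.
Ab: root Ab down a diminished fifth → D, giving D.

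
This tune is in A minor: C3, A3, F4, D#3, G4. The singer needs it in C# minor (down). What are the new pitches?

E2 C#3 A3 F##2 B3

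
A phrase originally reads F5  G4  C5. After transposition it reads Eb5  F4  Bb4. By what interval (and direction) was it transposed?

From F5 to Eb5 is 2 letter names — a second of some quality.
Eb5 to F5 is 2 semitones, which makes it a major second; the second version is lower, so the direction is down.
Checking another pair — C5 → Bb4 — gives the same interval.

down a major second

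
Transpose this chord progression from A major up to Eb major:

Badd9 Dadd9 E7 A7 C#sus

A major up to Eb major is a diminished fifth; each chord root moves by that interval while the quality stays the same.
Badd9: root B up a diminished fifth → F, giving Fadd9.
Dadd9: root D up a diminished fifth → Ab, giving Abadd9.
E7: root E up a diminished fifth → Bb, giving Bb7.
A7: root A up a diminished fifth → Eb, giving Eb7.
C#sus: root C# up a diminished fifth → G, giving Gsus.

Fadd9 Abadd9 Bb7 Eb7 Gsus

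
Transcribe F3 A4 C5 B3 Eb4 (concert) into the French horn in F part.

C4 E5 G5 F#4 Bb4

The French horn in F sounds a perfect fifth below written, so the written part must be a perfect fifth above concert — transpose each note up.
F3 becomes C4
A4 becomes E5
C5 becomes G5
B3 becomes F#4
Eb4 becomes Bb4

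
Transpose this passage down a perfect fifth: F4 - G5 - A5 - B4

Bb3 C5 D5 E4

F4 -> Bb3
G5 -> C5
A5 -> D5
B4 -> E4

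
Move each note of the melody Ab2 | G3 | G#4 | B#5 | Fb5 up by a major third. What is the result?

C3 B3 B#4 D##6 Ab5

Ab2 -> C3
G3 -> B3
G#4 -> B#4
B#5 -> D##6
Fb5 -> Ab5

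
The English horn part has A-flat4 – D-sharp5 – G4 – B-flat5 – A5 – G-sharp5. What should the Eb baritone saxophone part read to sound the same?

Bb5 E#6 A5 C7 B6 A#6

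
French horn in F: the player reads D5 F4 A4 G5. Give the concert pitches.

The French horn in F sounds a perfect fifth below written, so transpose each written note down a perfect fifth.
D5 -> G4
F4 -> Bb3
A4 -> D4
G5 -> C5

G4 Bb3 D4 C5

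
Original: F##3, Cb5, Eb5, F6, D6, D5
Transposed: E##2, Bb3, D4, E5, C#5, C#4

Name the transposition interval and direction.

Take the first pair: F##3 → E##2. F to E spans 9 letter names, so the interval is some kind of ninth.
E##2 to F##3 is 13 semitones, which makes it a minor ninth; the second version is lower, so the direction is down.
Checking another pair — D5 → C#4 — gives the same interval.

down a minor ninth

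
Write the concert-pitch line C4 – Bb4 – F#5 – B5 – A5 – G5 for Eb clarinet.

Written C4 sounds as Eb4 on the Eb clarinet, so concert pitches are written a minor third down.
C4 gives A3
Bb4 gives G4
F#5 gives D#5
B5 gives G#5
A5 gives F#5
G5 gives E5

A3 G4 D#5 G#5 F#5 E5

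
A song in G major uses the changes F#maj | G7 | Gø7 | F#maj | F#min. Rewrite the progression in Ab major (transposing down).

G major down to Ab major is a major seventh; each chord root moves by that interval while the quality stays the same.
F#maj: root F# down a major seventh → G, giving Gmaj.
G7: root G down a major seventh → Ab, giving Ab7.
Gø7: root G down a major seventh → Ab, giving Abø7.
F#maj: root F# down a major seventh → G, giving Gmaj.
F#min: root F# down a major seventh → G, giving Gmin.

Gmaj Ab7 Abø7 Gmaj Gmin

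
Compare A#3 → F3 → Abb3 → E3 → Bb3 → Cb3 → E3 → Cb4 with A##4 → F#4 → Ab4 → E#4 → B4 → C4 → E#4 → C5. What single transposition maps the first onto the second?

up an augmented octave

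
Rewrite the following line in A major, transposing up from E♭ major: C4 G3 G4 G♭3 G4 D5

From E♭ up to A is an augmented fourth; apply that to each pitch.
C4 becomes F#4
G3 becomes C#4
G4 becomes C#5
Gb3 becomes C4
G4 becomes C#5
D5 becomes G#5

F#4 C#4 C#5 C4 C#5 G#5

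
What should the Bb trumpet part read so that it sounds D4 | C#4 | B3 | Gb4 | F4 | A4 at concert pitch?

The Bb trumpet sounds a major second below written, so the written part must be a major second above concert — transpose each note up.
D4 gives E4
C#4 gives D#4
B3 gives C#4
Gb4 gives Ab4
F4 gives G4
A4 gives B4

E4 D#4 C#4 Ab4 G4 B4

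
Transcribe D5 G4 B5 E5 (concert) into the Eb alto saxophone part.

Written C4 sounds as Eb3 on the Eb alto saxophone, so concert pitches are written a major sixth up.
D5 becomes B5
G4 becomes E5
B5 becomes G#6
E5 becomes C#6

B5 E5 G#6 C#6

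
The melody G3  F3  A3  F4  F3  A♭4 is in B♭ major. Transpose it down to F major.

From B♭ down to F is a perfect fourth; apply that to each pitch.
G3 -> D3
F3 -> C3
A3 -> E3
F4 -> C4
F3 -> C3
Ab4 -> Eb4

D3 C3 E3 C4 C3 Eb4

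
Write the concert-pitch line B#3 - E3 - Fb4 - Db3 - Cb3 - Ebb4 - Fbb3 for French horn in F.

F##4 B3 Cb5 Ab3 Gb3 Bbb4 Cbb4

The French horn in F sounds a perfect fifth below written, so the written part must be a perfect fifth above concert — transpose each note up.
B#3 becomes F##4
E3 becomes B3
Fb4 becomes Cb5
Db3 becomes Ab3
Cb3 becomes Gb3
Ebb4 becomes Bbb4
Fbb3 becomes Cbb4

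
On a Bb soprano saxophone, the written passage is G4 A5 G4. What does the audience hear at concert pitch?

F4 G5 F4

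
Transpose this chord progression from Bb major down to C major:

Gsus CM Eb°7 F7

Bb major down to C major is a minor seventh; each chord root moves by that interval while the quality stays the same.
Gsus: root G down a minor seventh → A, giving Asus.
CM: root C down a minor seventh → D, giving DM.
Eb°7: root Eb down a minor seventh → F, giving F°7.
F7: root F down a minor seventh → G, giving G7.

Asus DM F°7 G7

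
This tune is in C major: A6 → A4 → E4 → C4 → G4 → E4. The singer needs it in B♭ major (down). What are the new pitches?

G6 G4 D4 Bb3 F4 D4

From C down to B♭ is a major second; apply that to each pitch.
A6 gives G6
A4 gives G4
E4 gives D4
C4 gives Bb3
G4 gives F4
E4 gives D4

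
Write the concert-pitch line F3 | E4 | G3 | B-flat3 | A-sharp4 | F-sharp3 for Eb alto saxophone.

D4 C#5 E4 G4 F##5 D#4

The Eb alto saxophone sounds a major sixth below written, so the written part must be a major sixth above concert — transpose each note up.
F3 -> D4
E4 -> C#5
G3 -> E4
Bb3 -> G4
A#4 -> F##5
F#3 -> D#4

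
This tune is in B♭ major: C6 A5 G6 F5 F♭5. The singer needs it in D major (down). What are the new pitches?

E5 C#5 B5 A4 Ab4

B♭ major to D major down is a minor sixth, so every note moves down by that interval.
C6 gives E5
A5 gives C#5
G6 gives B5
F5 gives A4
Fb5 gives Ab4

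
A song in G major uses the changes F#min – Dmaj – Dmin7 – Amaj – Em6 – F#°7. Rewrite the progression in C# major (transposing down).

B#min G#maj G#min7 D#maj A#m6 B#°7

G major down to C# major is a diminished fifth; each chord root moves by that interval while the quality stays the same.
F#min: root F# down a diminished fifth → B#, giving B#min.
Dmaj: root D down a diminished fifth → G#, giving G#maj.
Dmin7: root D down a diminished fifth → G#, giving G#min7.
Amaj: root A down a diminished fifth → D#, giving D#maj.
Em6: root E down a diminished fifth → A#, giving A#m6.
F#°7: root F# down a diminished fifth → B#, giving B#°7.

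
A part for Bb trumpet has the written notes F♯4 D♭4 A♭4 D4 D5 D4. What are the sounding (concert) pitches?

Written C4 on the Bb trumpet sounds as Bb3, a major second lower; apply that shift to every note.
F#4 becomes E4
Db4 becomes Cb4
Ab4 becomes Gb4
D4 becomes C4
D5 becomes C5
D4 becomes C4

E4 Cb4 Gb4 C4 C5 C4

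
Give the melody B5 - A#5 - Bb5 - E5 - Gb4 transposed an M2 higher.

B5 -> C#6
A#5 -> B#5
Bb5 -> C6
E5 -> F#5
Gb4 -> Ab4

C#6 B#5 C6 F#5 Ab4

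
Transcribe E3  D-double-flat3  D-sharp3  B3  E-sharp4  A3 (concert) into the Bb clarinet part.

F#3 Ebb3 E#3 C#4 F##4 B3

The Bb clarinet sounds a major second below written, so the written part must be a major second above concert — transpose each note up.
E3 -> F#3
Dbb3 -> Ebb3
D#3 -> E#3
B3 -> C#4
E#4 -> F##4
A3 -> B3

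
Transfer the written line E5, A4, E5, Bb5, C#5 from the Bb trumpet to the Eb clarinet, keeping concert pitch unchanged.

B4 E4 B4 F5 G#4

First find concert pitch: the Bb trumpet sounds a major second below written, so E5 A4 E5 Bb5 C#5 sounds D5 G4 D5 Ab5 B4.
Then write for Eb clarinet: it sounds a minor third above written, so the part must be a minor third below concert.
D5 → B4
G4 → E4
D5 → B4
Ab5 → F5
B4 → G#4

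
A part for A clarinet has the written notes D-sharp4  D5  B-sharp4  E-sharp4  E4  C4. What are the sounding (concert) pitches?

The A clarinet sounds a minor third below written, so transpose each written note down a minor third.
D#4 to B#3
D5 to B4
B#4 to G##4
E#4 to C##4
E4 to C#4
C4 to A3

B#3 B4 G##4 C##4 C#4 A3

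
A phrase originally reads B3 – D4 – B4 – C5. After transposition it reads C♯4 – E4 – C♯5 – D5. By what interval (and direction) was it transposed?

up a major second

Take the first pair: B3 → C#4. B to C spans 2 letter names, so the interval is some kind of second.
B3 to C#4 is 2 semitones, which makes it a major second; the second version is higher, so the direction is up.
Checking another pair — C5 → D5 — gives the same interval.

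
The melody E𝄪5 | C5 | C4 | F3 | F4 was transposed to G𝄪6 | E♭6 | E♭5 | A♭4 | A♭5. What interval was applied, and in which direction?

Take the first pair: E##5 → G##6. E to G spans 10 letter names, so the interval is some kind of tenth.
E##5 to G##6 is 15 semitones, which makes it a minor tenth; the second version is higher, so the direction is up.
Checking another pair — F4 → Ab5 — gives the same interval.

up a minor tenth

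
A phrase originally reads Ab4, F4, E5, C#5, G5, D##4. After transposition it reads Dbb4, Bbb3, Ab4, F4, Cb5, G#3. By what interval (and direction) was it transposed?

From Ab4 to Dbb4 is 5 letter names — a fifth of some quality.
Dbb4 to Ab4 is 8 semitones, which makes it an augmented fifth; the second version is lower, so the direction is down.
Checking another pair — D##4 → G#3 — gives the same interval.

down an augmented fifth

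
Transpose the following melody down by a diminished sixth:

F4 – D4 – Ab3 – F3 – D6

A#3 F##3 C#3 A#2 F##5

F4 → A#3
D4 → F##3
Ab3 → C#3
F3 → A#2
D6 → F##5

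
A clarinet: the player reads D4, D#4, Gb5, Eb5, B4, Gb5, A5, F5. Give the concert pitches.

B3 B#3 Eb5 C5 G#4 Eb5 F#5 D5

Written C4 on the A clarinet sounds as A3, a minor third lower; apply that shift to every note.
D4 gives B3
D#4 gives B#3
Gb5 gives Eb5
Eb5 gives C5
B4 gives G#4
Gb5 gives Eb5
A5 gives F#5
F5 gives D5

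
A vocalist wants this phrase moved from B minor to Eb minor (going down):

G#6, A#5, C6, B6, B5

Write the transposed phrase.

B minor to Eb minor down is an augmented fifth, so every note moves down by that interval.
G#6 gives C6
A#5 gives D5
C6 gives Fb5
B6 gives Eb6
B5 gives Eb5

C6 D5 Fb5 Eb6 Eb5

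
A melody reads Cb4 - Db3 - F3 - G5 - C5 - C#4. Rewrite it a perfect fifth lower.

Cb4 to Fb3
Db3 to Gb2
F3 to Bb2
G5 to C5
C5 to F4
C#4 to F#3

Fb3 Gb2 Bb2 C5 F4 F#3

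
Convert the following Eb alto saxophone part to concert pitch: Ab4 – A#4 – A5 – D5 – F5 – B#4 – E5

Cb4 C#4 C5 F4 Ab4 D#4 G4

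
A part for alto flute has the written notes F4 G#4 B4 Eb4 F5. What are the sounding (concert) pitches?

Written C4 on the alto flute sounds as G3, a perfect fourth lower; apply that shift to every note.
F4 → C4
G#4 → D#4
B4 → F#4
Eb4 → Bb3
F5 → C5

C4 D#4 F#4 Bb3 C5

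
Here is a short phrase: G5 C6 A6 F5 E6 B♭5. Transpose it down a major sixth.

Bb4 Eb5 C6 Ab4 G5 Db5

G5 to Bb4
C6 to Eb5
A6 to C6
F5 to Ab4
E6 to G5
Bb5 to Db5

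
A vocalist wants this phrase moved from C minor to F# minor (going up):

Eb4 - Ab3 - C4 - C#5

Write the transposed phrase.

A4 D4 F#4 F##5

From C up to F# is an augmented fourth; apply that to each pitch.
Eb4 becomes A4
Ab3 becomes D4
C4 becomes F#4
C#5 becomes F##5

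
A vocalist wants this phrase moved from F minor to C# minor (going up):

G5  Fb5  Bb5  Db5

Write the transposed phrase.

D#6 C6 F#6 A5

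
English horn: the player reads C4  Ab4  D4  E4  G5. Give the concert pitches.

Written C4 on the English horn sounds as F3, a perfect fifth lower; apply that shift to every note.
C4 to F3
Ab4 to Db4
D4 to G3
E4 to A3
G5 to C5

F3 Db4 G3 A3 C5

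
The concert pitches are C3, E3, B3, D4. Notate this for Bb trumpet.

Written C4 sounds as Bb3 on the Bb trumpet, so concert pitches are written a major second up.
C3 to D3
E3 to F#3
B3 to C#4
D4 to E4

D3 F#3 C#4 E4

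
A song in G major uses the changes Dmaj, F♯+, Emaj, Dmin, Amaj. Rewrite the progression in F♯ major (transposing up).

C#maj E#+ D#maj C#min G#maj

G major up to F♯ major is a major seventh; each chord root moves by that interval while the quality stays the same.
Dmaj: root D up a major seventh → C#, giving C#maj.
F♯+: root F♯ up a major seventh → E#, giving E#+.
Emaj: root E up a major seventh → D#, giving D#maj.
Dmin: root D up a major seventh → C#, giving C#min.
Amaj: root A up a major seventh → G#, giving G#maj.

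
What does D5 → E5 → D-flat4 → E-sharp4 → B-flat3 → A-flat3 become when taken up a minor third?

F5 G5 Fb4 G#4 Db4 Cb4

D5 becomes F5
E5 becomes G5
Db4 becomes Fb4
E#4 becomes G#4
Bb3 becomes Db4
Ab3 becomes Cb4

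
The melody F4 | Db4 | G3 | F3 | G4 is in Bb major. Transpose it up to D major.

From Bb up to D is a major third; apply that to each pitch.
F4 becomes A4
Db4 becomes F4
G3 becomes B3
F3 becomes A3
G4 becomes B4

A4 F4 B3 A3 B4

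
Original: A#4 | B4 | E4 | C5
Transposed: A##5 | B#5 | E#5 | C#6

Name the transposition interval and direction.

up an augmented octave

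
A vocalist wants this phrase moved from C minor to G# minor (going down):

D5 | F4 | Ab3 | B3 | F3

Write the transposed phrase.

A#4 C#4 E3 F##3 C#3

C minor to G# minor down is a diminished fourth, so every note moves down by that interval.
D5 becomes A#4
F4 becomes C#4
Ab3 becomes E3
B3 becomes F##3
F3 becomes C#3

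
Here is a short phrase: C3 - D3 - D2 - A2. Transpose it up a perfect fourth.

F3 G3 G2 D3

C3 up a perfect fourth is F3.
D3: a fourth up reaches G, and 5 semitones makes it G3.
D2: a fourth up reaches G, and 5 semitones makes it G2.
A2: a fourth up reaches D, and 5 semitones makes it D3.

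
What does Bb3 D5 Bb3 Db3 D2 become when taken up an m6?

Gb4 Bb5 Gb4 Bbb3 Bb2

Bb3 gives Gb4
D5 gives Bb5
Bb3 gives Gb4
Db3 gives Bbb3
D2 gives Bb2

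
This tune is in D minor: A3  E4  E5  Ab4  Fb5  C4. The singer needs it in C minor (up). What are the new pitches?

G4 D5 D6 Gb5 Ebb6 Bb4

D minor to C minor up is a minor seventh, so every note moves up by that interval.
A3 becomes G4
E4 becomes D5
E5 becomes D6
Ab4 becomes Gb5
Fb5 becomes Ebb6
C4 becomes Bb4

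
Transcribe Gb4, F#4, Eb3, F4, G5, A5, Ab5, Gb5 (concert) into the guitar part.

The guitar sounds a perfect octave below written, so the written part must be a perfect octave above concert — transpose each note up.
Gb4 -> Gb5
F#4 -> F#5
Eb3 -> Eb4
F4 -> F5
G5 -> G6
A5 -> A6
Ab5 -> Ab6
Gb5 -> Gb6

Gb5 F#5 Eb4 F5 G6 A6 Ab6 Gb6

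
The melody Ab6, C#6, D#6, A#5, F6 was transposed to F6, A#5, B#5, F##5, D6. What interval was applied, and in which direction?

From Ab6 to F6 is 3 letter names — a third of some quality.
F6 to Ab6 is 3 semitones, which makes it a minor third; the second version is lower, so the direction is down.
Checking another pair — F6 → D6 — gives the same interval.

down a minor third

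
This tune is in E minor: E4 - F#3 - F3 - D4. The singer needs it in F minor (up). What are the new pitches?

F4 G3 Gb3 Eb4

E minor to F minor up is a minor second, so every note moves up by that interval.
E4 gives F4
F#3 gives G3
F3 gives Gb3
D4 gives Eb4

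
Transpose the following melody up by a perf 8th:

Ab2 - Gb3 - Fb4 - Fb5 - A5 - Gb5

Ab3 Gb4 Fb5 Fb6 A6 Gb6

Ab2 up a perfect octave is Ab3.
Gb3: an octave up reaches G, and 12 semitones makes it Gb4.
Fb4 up a perfect octave is Fb5.
A perfect octave up from Fb5 gives Fb6.
A perfect octave up from A5 gives A6.
A perfect octave up from Gb5 gives Gb6.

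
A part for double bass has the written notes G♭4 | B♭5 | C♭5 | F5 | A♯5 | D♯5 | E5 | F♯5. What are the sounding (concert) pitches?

The double bass sounds a perfect octave below written, so transpose each written note down a perfect octave.
Gb4 gives Gb3
Bb5 gives Bb4
Cb5 gives Cb4
F5 gives F4
A#5 gives A#4
D#5 gives D#4
E5 gives E4
F#5 gives F#4

Gb3 Bb4 Cb4 F4 A#4 D#4 E4 F#4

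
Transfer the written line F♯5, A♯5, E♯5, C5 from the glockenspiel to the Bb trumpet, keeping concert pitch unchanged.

First find concert pitch: the glockenspiel sounds a perfect fifteenth above written, so F♯5 A♯5 E♯5 C5 sounds F#7 A#7 E#7 C7.
Then write for Bb trumpet: it sounds a major second below written, so the part must be a major second above concert.
F#7 → G#7
A#7 → B#7
E#7 → F##7
C7 → D7

G#7 B#7 F##7 D7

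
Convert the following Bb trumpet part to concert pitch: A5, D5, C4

G5 C5 Bb3

The Bb trumpet sounds a major second below written, so transpose each written note down a major second.
A5 becomes G5
D5 becomes C5
C4 becomes Bb3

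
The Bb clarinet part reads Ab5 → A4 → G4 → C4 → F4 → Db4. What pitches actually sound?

Gb5 G4 F4 Bb3 Eb4 Cb4

Written C4 on the Bb clarinet sounds as Bb3, a major second lower; apply that shift to every note.
Ab5 -> Gb5
A4 -> G4
G4 -> F4
C4 -> Bb3
F4 -> Eb4
Db4 -> Cb4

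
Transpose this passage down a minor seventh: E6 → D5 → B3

F#5 E4 C#3

E6: a seventh down reaches F, and 10 semitones makes it F#5.
A minor seventh down from D5 gives E4.
B3 down a minor seventh is C#3.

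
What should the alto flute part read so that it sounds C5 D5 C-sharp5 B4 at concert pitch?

Written C4 sounds as G3 on the alto flute, so concert pitches are written a perfect fourth up.
C5 gives F5
D5 gives G5
C#5 gives F#5
B4 gives E5

F5 G5 F#5 E5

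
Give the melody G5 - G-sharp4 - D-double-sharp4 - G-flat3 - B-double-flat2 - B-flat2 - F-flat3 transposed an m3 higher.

Bb5 B4 F##4 Bbb3 Dbb3 Db3 Abb3

A minor third up from G5 gives Bb5.
A minor third up from G#4 gives B4.
D##4 up a minor third is F##4.
Gb3 up a minor third is Bbb3.
A minor third up from Bbb2 gives Dbb3.
A minor third up from Bb2 gives Db3.
Fb3 up a minor third is Abb3.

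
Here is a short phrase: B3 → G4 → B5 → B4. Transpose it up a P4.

E4 C5 E6 E5

B3: a fourth up reaches E, and 5 semitones makes it E4.
G4 up a perfect fourth is C5.
B5 up a perfect fourth is E6.
B4: a fourth up reaches E, and 5 semitones makes it E5.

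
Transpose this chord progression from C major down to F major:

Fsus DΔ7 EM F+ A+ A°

C major down to F major is a perfect fifth; each chord root moves by that interval while the quality stays the same.
Fsus: root F down a perfect fifth → Bb, giving Bbsus.
DΔ7: root D down a perfect fifth → G, giving GΔ7.
EM: root E down a perfect fifth → A, giving AM.
F+: root F down a perfect fifth → Bb, giving Bb+.
A+: root A down a perfect fifth → D, giving D+.
A°: root A down a perfect fifth → D, giving D°.

Bbsus GΔ7 AM Bb+ D+ D°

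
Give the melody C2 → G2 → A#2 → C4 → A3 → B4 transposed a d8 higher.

Cb3 Gb3 A3 Cb5 Ab4 Bb5

C2: an octave up reaches C, and 11 semitones makes it Cb3.
G2: an octave up reaches G, and 11 semitones makes it Gb3.
A diminished octave up from A#2 gives A3.
C4: an octave up reaches C, and 11 semitones makes it Cb5.
A3: an octave up reaches A, and 11 semitones makes it Ab4.
A diminished octave up from B4 gives Bb5.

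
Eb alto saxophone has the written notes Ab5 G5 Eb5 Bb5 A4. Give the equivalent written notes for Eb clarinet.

Ab4 G4 Eb4 Bb4 A3

First find concert pitch: the Eb alto saxophone sounds a major sixth below written, so Ab5 G5 Eb5 Bb5 A4 sounds Cb5 Bb4 Gb4 Db5 C4.
Then write for Eb clarinet: it sounds a minor third above written, so the part must be a minor third below concert.
Cb5 → Ab4
Bb4 → G4
Gb4 → Eb4
Db5 → Bb4
C4 → A3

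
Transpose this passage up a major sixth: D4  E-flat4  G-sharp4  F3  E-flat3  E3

A major sixth up from D4 gives B4.
A major sixth up from Eb4 gives C5.
A major sixth up from G#4 gives E#5.
A major sixth up from F3 gives D4.
A major sixth up from Eb3 gives C4.
E3 up a major sixth is C#4.

B4 C5 E#5 D4 C4 C#4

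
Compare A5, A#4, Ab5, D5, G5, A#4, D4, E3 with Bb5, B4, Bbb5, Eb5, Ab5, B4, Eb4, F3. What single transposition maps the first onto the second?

up a minor second

Take the first pair: A5 → Bb5. A to B spans 2 letter names, so the interval is some kind of second.
A5 to Bb5 is 1 semitone, which makes it a minor second; the second version is higher, so the direction is up.
Checking another pair — E3 → F3 — gives the same interval.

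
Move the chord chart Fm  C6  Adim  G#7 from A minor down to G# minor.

Em B6 G#dim F##7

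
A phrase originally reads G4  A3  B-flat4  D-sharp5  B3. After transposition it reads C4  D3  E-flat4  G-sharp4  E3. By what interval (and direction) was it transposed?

down a perfect fifth

Take the first pair: G4 → C4. G to C spans 5 letter names, so the interval is some kind of fifth.
C4 to G4 is 7 semitones, which makes it a perfect fifth; the second version is lower, so the direction is down.
Checking another pair — B3 → E3 — gives the same interval.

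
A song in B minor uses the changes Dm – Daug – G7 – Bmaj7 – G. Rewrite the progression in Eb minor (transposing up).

Gbm Gbaug Cb7 Ebmaj7 Cb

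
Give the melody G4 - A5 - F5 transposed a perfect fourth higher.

C5 D6 Bb5

G4 up a perfect fourth is C5.
A5: a fourth up reaches D, and 5 semitones makes it D6.
F5: a fourth up reaches B, and 5 semitones makes it Bb5.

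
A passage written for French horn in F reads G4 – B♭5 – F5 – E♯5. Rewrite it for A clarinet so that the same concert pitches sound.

First find concert pitch: the French horn in F sounds a perfect fifth below written, so G4 B♭5 F5 E♯5 sounds C4 Eb5 Bb4 A#4.
Then write for A clarinet: it sounds a minor third below written, so the part must be a minor third above concert.
C4 → Eb4
Eb5 → Gb5
Bb4 → Db5
A#4 → C#5

Eb4 Gb5 Db5 C#5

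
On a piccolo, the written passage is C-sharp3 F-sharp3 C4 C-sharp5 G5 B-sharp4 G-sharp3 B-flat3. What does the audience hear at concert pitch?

Written C4 on the piccolo sounds as C5, a perfect octave higher; apply that shift to every note.
C#3 to C#4
F#3 to F#4
C4 to C5
C#5 to C#6
G5 to G6
B#4 to B#5
G#3 to G#4
Bb3 to Bb4

C#4 F#4 C5 C#6 G6 B#5 G#4 Bb4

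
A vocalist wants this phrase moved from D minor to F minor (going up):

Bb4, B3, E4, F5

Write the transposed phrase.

Db5 D4 G4 Ab5

From D up to F is a minor third; apply that to each pitch.
Bb4 -> Db5
B3 -> D4
E4 -> G4
F5 -> Ab5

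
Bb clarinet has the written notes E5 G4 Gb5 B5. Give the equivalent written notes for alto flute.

G5 Bb4 Bbb5 D6

First find concert pitch: the Bb clarinet sounds a major second below written, so E5 G4 Gb5 B5 sounds D5 F4 Fb5 A5.
Then write for alto flute: it sounds a perfect fourth below written, so the part must be a perfect fourth above concert.
D5 → G5
F4 → Bb4
Fb5 → Bbb5
A5 → D6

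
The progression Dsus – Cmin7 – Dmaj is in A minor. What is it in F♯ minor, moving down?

Bsus Amin7 Bmaj

A minor down to F♯ minor is a minor third; each chord root moves by that interval while the quality stays the same.
Dsus: root D down a minor third → B, giving Bsus.
Cmin7: root C down a minor third → A, giving Amin7.
Dmaj: root D down a minor third → B, giving Bmaj.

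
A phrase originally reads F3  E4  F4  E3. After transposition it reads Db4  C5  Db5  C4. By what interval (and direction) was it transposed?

up a minor sixth

Take the first pair: F3 → Db4. F to D spans 6 letter names, so the interval is some kind of sixth.
F3 to Db4 is 8 semitones, which makes it a minor sixth; the second version is higher, so the direction is up.
Checking another pair — E3 → C4 — gives the same interval.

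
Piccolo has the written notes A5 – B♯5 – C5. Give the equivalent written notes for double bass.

A7 B#7 C7

First find concert pitch: the piccolo sounds a perfect octave above written, so A5 B♯5 C5 sounds A6 B#6 C6.
Then write for double bass: it sounds a perfect octave below written, so the part must be a perfect octave above concert.
A6 → A7
B#6 → B#7
C6 → C7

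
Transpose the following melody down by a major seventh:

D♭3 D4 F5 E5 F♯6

Ebb2 Eb3 Gb4 F4 G5

Db3 gives Ebb2
D4 gives Eb3
F5 gives Gb4
E5 gives F4
F#6 gives G5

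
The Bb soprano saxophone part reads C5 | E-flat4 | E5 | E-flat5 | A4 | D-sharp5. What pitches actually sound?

The Bb soprano saxophone sounds a major second below written, so transpose each written note down a major second.
C5 gives Bb4
Eb4 gives Db4
E5 gives D5
Eb5 gives Db5
A4 gives G4
D#5 gives C#5

Bb4 Db4 D5 Db5 G4 C#5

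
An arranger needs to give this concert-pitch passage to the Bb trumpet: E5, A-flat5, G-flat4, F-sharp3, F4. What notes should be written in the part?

F#5 Bb5 Ab4 G#3 G4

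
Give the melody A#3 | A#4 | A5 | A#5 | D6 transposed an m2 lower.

G##3 G##4 G#5 G##5 C#6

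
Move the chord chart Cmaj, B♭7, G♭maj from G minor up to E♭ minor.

G minor up to E♭ minor is a minor sixth; each chord root moves by that interval while the quality stays the same.
Cmaj: root C up a minor sixth → Ab, giving Abmaj.
B♭7: root B♭ up a minor sixth → Gb, giving Gb7.
G♭maj: root G♭ up a minor sixth → Ebb, giving Ebbmaj.

Abmaj Gb7 Ebbmaj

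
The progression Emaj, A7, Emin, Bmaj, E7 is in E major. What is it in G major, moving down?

E major down to G major is a major sixth; each chord root moves by that interval while the quality stays the same.
Emaj: root E down a major sixth → G, giving Gmaj.
A7: root A down a major sixth → C, giving C7.
Emin: root E down a major sixth → G, giving Gmin.
Bmaj: root B down a major sixth → D, giving Dmaj.
E7: root E down a major sixth → G, giving G7.

Gmaj C7 Gmin Dmaj G7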